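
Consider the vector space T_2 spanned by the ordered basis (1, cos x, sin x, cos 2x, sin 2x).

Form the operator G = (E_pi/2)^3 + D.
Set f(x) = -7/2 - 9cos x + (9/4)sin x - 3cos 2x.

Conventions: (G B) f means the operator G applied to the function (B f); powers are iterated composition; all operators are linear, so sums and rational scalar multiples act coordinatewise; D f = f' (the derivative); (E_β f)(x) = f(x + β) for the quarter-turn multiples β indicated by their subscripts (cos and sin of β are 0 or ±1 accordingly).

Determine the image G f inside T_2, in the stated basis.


E_pi/2 f = -7/2 + (9/4)cos x + 9sin x + 3cos 2x
E_pi/2 E_pi/2 f = -7/2 + 9cos x - (9/4)sin x - 3cos 2x
E_pi/2 E_pi/2 E_pi/2 f = -7/2 - (9/4)cos x - 9sin x + 3cos 2x
D f = (9/4)cos x + 9sin x + 6sin 2x
((E_pi/2)^3 + D) f = -7/2 + 3cos 2x + 6sin 2x

g(x) = -7/2 + 3cos 2x + 6sin 2x


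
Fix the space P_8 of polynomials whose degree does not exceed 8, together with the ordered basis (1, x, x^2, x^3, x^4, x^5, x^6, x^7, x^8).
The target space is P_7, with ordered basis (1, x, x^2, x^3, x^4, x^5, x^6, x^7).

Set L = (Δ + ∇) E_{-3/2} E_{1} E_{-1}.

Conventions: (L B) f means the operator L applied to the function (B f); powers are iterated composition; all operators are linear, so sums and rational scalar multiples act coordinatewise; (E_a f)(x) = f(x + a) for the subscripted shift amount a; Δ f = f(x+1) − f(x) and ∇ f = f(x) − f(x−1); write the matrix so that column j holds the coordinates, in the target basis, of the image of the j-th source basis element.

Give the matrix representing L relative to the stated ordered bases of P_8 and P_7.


image of 1: 0
image of x: 2
image of x^2: 4x - 6
image of x^3: 6x^2 - 18x + 31/2
image of x^4: 8x^3 - 36x^2 + 62x - 39
image of x^5: 10x^4 - 60x^3 + 155x^2 - 195x + 781/8
image of x^6: 12x^5 - 90x^4 + 310x^3 - 585x^2 + (2343/4)x - 1953/8
image of x^7: 14x^6 - 126x^5 + (1085/2)x^4 - 1365x^3 + (16401/8)x^2 - (13671/8)x + 19531/32
image of x^8: 16x^7 - 168x^6 + 868x^5 - 2730x^4 + 5467x^3 - (13671/2)x^2 + (19531/4)x - 12207/8
each image's coordinates form column j of the matrix

the matrix is [[0, 2, -6, 31/2, -39, 781/8, -1953/8, 19531/32, -12207/8]; [0, 0, 4, -18, 62, -195, 2343/4, -13671/8, 19531/4]; [0, 0, 0, 6, -36, 155, -585, 16401/8, -13671/2]; [0, 0, 0, 0, 8, -60, 310, -1365, 5467]; [0, 0, 0, 0, 0, 10, -90, 1085/2, -2730]; [0, 0, 0, 0, 0, 0, 12, -126, 868]; [0, 0, 0, 0, 0, 0, 0, 14, -168]; [0, 0, 0, 0, 0, 0, 0, 0, 16]] (rows listed top to bottom)


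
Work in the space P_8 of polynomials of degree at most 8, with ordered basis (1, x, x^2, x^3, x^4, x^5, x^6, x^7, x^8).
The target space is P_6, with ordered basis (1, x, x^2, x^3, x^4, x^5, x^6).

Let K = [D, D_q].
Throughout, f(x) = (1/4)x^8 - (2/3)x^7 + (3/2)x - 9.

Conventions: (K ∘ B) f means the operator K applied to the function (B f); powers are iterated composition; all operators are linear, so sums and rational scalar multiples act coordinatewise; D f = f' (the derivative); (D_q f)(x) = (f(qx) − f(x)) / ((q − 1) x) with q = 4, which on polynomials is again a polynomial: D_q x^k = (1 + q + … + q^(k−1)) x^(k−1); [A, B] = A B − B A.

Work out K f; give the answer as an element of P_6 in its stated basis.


D_q f = (21845/4)x^7 - (10922/3)x^6 + 3/2
D D_q f = (152915/4)x^6 - 21844x^5
D f = 2x^7 - (14/3)x^6 + 3/2
D_q D f = 10922x^6 - 6370x^5
[D, D_q] f = (109227/4)x^6 - 15474x^5

g(x) = (109227/4)x^6 - 15474x^5


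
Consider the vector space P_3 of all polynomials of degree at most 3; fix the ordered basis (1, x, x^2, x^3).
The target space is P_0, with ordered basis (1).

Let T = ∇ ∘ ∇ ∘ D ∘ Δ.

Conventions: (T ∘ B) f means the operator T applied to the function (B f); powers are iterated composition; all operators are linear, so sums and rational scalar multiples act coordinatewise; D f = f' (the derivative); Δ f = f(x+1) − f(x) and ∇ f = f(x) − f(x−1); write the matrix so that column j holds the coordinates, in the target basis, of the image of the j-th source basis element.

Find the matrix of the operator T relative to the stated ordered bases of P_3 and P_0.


the matrix is [[0, 0, 0, 0]] (rows listed top to bottom)

image of 1: 0
image of x: 0
image of x^2: 0
image of x^3: 0
each image's coordinates form column j of the matrix


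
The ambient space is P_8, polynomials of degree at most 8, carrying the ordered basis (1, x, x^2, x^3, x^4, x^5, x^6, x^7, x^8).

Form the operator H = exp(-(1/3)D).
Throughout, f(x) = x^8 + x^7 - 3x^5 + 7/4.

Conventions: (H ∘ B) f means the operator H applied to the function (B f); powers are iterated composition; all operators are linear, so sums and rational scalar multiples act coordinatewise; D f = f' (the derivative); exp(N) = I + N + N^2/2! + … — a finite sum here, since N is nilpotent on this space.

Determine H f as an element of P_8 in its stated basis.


order-1 term: -(8/3)x^7 - (7/3)x^6 + 5x^4
order-2 term: (28/9)x^6 + (7/3)x^5 - (10/3)x^3
order-3 term: -(56/27)x^5 - (35/27)x^4 + (10/9)x^2
order-4 term: (70/81)x^4 + (35/81)x^3 - (5/27)x
order-5 term: -(56/243)x^3 - (7/81)x^2 + 1/81
order-6 term: (28/729)x^2 + (7/729)x
order-7 term: -(8/2187)x - 1/2187
order-8 term: 1/6561
the series for exp(-(1/3)D) f terminates at order 8
exp(-(1/3)D) f = x^8 - (5/3)x^7 + (7/9)x^6 - (74/27)x^5 + (370/81)x^4 - (761/243)x^3 + (775/729)x^2 - (392/2187)x + 46243/26244

g(x) = x^8 - (5/3)x^7 + (7/9)x^6 - (74/27)x^5 + (370/81)x^4 - (761/243)x^3 + (775/729)x^2 - (392/2187)x + 46243/26244


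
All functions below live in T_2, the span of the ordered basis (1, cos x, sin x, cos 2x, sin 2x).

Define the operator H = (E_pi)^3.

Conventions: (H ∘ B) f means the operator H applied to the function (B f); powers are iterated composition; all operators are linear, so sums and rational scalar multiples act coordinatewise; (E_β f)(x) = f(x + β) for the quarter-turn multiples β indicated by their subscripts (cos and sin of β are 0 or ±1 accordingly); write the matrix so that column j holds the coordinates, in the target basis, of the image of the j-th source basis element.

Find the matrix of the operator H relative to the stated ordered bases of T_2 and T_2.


image of 1: 1
image of cos x: -cos x
image of sin x: -sin x
image of cos 2x: cos 2x
image of sin 2x: sin 2x
each image's coordinates form column j of the matrix

the matrix is [[1, 0, 0, 0, 0]; [0, -1, 0, 0, 0]; [0, 0, -1, 0, 0]; [0, 0, 0, 1, 0]; [0, 0, 0, 0, 1]] (rows listed top to bottom)


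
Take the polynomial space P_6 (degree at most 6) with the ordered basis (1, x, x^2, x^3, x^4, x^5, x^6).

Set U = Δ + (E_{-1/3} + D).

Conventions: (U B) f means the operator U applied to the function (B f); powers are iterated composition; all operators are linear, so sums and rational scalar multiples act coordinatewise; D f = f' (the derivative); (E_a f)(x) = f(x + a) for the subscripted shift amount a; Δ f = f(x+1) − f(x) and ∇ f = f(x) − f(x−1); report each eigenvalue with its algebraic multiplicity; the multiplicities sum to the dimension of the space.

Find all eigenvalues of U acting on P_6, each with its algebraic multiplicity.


image of 1: 1
image of x: x + 5/3
image of x^2: x^2 + (10/3)x + 10/9
image of x^3: x^3 + 5x^2 + (10/3)x + 26/27
image of x^4: x^4 + (20/3)x^3 + (20/3)x^2 + (104/27)x + 82/81
image of x^5: x^5 + (25/3)x^4 + (100/9)x^3 + (260/27)x^2 + (410/81)x + 242/243
image of x^6: x^6 + 10x^5 + (50/3)x^4 + (520/27)x^3 + (410/27)x^2 + (484/81)x + 730/729
the matrix is upper triangular; its diagonal is (1, 1, 1, 1, 1, 1, 1)
for a triangular matrix the eigenvalues are the diagonal entries, with algebraic multiplicity their repetition count

λ = 1 (multiplicity 7)


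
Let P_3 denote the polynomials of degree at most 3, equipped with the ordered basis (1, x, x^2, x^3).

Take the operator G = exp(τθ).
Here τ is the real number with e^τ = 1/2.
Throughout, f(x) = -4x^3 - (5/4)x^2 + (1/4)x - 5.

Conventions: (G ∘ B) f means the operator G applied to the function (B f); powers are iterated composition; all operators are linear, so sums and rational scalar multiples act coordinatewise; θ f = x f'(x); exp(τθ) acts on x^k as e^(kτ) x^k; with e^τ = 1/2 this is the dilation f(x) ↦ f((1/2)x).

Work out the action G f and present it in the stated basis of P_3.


g(x) = -(1/2)x^3 - (5/16)x^2 + (1/8)x - 5

exp(τθ) x^k = e^(kτ) x^k; with e^τ = 1/2 this sends x^k to (1/2)^k x^k
x ↦ 1/2 x
x^2 ↦ 1/4 x^2
x^3 ↦ 1/8 x^3
applying this coordinatewise to f: exp(τθ) f = -(1/2)x^3 - (5/16)x^2 + (1/8)x - 5


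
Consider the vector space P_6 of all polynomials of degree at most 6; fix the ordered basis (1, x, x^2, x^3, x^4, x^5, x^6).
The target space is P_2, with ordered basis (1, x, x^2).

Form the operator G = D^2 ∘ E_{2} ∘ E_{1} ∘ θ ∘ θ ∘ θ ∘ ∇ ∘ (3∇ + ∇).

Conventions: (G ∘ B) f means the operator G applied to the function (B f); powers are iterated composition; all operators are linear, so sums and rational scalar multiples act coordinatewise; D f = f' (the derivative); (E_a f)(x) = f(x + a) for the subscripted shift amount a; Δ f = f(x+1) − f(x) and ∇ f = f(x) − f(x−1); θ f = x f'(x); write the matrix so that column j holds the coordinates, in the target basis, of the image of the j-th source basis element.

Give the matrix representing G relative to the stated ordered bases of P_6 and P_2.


the matrix is [[0, 0, 0, 0, 768, 35040, 609600]; [0, 0, 0, 0, 0, 12960, 475200]; [0, 0, 0, 0, 0, 0, 92160]] (rows listed top to bottom)

image of 1: 0
image of x: 0
image of x^2: 0
image of x^3: 0
image of x^4: 768
image of x^5: 12960x + 35040
image of x^6: 92160x^2 + 475200x + 609600
each image's coordinates form column j of the matrix


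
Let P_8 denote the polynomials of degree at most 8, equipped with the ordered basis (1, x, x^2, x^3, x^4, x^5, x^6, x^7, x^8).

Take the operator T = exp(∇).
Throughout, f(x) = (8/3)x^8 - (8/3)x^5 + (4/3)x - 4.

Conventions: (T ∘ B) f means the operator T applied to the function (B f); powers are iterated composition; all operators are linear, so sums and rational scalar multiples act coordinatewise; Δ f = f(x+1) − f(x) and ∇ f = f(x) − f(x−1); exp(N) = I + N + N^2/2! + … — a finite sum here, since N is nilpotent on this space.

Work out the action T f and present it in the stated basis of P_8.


order-1 term: (64/3)x^7 - (224/3)x^6 + (448/3)x^5 - 200x^4 + 176x^3 - (304/3)x^2 + (104/3)x - 4
order-2 term: (224/3)x^6 - 448x^5 + (3920/3)x^4 - (6800/3)x^3 + (7184/3)x^2 - (4312/3)x + 1136/3
order-3 term: (448/3)x^5 - 1120x^4 + (11200/3)x^3 - (20240/3)x^2 + (19504/3)x - 7928/3
order-4 term: (560/3)x^4 - (4480/3)x^3 + (14560/3)x^2 - 7480x + 13688/3
order-5 term: (448/3)x^3 - 1120x^2 + (8960/3)x - 8408/3
order-6 term: (224/3)x^2 - 448x + 2128/3
order-7 term: (64/3)x - 224/3
order-8 term: 8/3
the series for exp(∇) f terminates at order 8
exp(∇) f = (8/3)x^8 + (64/3)x^7 - 152x^5 + (520/3)x^4 + (896/3)x^3 - (1936/3)x^2 + 180x + 376/3

the result is g(x) = (8/3)x^8 + (64/3)x^7 - 152x^5 + (520/3)x^4 + (896/3)x^3 - (1936/3)x^2 + 180x + 376/3


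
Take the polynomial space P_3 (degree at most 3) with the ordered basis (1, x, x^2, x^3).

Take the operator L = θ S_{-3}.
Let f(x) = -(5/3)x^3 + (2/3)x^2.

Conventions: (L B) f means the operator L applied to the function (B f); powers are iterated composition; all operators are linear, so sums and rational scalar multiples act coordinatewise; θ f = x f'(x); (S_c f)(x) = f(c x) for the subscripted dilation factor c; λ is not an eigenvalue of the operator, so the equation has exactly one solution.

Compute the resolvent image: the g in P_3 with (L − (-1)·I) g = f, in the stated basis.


write g with unknown coordinates in the stated basis and equate coefficients in (L − (-1)·I) g = f
solving from the highest basis element down gives g = (1/48)x^3 + (2/57)x^2
check: L g = -(27/16)x^3 + (12/19)x^2
so L g − (-1)·g = -(5/3)x^3 + (2/3)x^2 = f ✓

the image equals g(x) = (1/48)x^3 + (2/57)x^2


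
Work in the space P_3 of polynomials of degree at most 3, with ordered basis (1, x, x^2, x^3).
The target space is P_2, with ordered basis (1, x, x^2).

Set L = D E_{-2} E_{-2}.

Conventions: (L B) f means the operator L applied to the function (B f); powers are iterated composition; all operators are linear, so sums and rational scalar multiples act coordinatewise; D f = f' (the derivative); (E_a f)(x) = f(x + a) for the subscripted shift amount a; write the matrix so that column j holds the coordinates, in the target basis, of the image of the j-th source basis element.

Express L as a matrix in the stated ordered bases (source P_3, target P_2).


the matrix is [[0, 1, -8, 48]; [0, 0, 2, -24]; [0, 0, 0, 3]] (rows listed top to bottom)

image of 1: 0
image of x: 1
image of x^2: 2x - 8
image of x^3: 3x^2 - 24x + 48
each image's coordinates form column j of the matrix


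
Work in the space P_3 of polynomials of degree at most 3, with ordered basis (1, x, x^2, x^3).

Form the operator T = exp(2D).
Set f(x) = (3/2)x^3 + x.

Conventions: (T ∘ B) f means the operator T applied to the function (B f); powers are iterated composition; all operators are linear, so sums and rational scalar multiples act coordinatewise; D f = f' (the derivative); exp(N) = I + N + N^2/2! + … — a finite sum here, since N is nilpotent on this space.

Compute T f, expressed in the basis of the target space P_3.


the image equals g(x) = (3/2)x^3 + 9x^2 + 19x + 14

order-1 term: 9x^2 + 2
order-2 term: 18x
order-3 term: 12
the series for exp(2D) f terminates at order 3
exp(2D) f = (3/2)x^3 + 9x^2 + 19x + 14


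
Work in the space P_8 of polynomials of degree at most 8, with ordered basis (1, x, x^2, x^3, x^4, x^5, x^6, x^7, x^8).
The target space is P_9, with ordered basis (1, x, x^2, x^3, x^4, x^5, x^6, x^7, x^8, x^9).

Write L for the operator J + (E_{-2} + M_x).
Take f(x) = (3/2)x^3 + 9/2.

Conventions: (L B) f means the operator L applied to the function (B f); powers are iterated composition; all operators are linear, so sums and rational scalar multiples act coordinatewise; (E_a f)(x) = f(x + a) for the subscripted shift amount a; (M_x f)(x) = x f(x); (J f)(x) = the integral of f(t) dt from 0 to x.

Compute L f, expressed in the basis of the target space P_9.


g(x) = (15/8)x^4 + (3/2)x^3 - 9x^2 + 27x - 15/2

J f = (3/8)x^4 + (9/2)x
E_{-2} f = (3/2)x^3 - 9x^2 + 18x - 15/2
M_x f = (3/2)x^4 + (9/2)x
(E_{-2} + M_x) f = (3/2)x^4 + (3/2)x^3 - 9x^2 + (45/2)x - 15/2
(J + (E_{-2} + M_x)) f = (15/8)x^4 + (3/2)x^3 - 9x^2 + 27x - 15/2


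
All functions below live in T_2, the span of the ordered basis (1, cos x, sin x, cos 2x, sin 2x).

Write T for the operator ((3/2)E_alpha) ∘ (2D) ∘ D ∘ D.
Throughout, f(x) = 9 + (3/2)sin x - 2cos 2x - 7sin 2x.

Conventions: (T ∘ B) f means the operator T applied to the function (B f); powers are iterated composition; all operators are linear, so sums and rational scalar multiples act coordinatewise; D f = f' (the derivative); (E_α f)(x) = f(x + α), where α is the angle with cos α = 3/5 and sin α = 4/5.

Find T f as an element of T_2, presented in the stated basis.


the image equals g(x) = -(27/10)cos x + (18/5)sin x - (2328/25)cos 2x - (3696/25)sin 2x

D f = (3/2)cos x - 14cos 2x + 4sin 2x
D D f = -(3/2)sin x + 8cos 2x + 28sin 2x
D (D ∘ D) f = -(3/2)cos x + 56cos 2x - 16sin 2x
(2D) (D ∘ D) f = -3cos x + 112cos 2x - 32sin 2x
E_alpha (2D) (D ∘ D) f = -(9/5)cos x + (12/5)sin x - (1552/25)cos 2x - (2464/25)sin 2x
((3/2)E_alpha) (2D) (D ∘ D) f = -(27/10)cos x + (18/5)sin x - (2328/25)cos 2x - (3696/25)sin 2x


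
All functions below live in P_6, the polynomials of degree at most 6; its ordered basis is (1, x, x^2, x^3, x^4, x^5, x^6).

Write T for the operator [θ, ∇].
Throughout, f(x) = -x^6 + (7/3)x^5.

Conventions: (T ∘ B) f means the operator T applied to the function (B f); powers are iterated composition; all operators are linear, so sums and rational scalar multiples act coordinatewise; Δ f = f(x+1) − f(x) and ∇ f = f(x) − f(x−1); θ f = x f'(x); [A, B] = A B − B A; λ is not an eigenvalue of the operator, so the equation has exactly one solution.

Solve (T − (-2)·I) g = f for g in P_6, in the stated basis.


g(x) = -(1/2)x^6 - (1/3)x^5 + (20/3)x^4 + (5/3)x^3 - (55/2)x^2 + (10/3)x + 19

write g with unknown coordinates in the stated basis and equate coefficients in (T − (-2)·I) g = f
solving from the highest basis element down gives g = -(1/2)x^6 - (1/3)x^5 + (20/3)x^4 + (5/3)x^3 - (55/2)x^2 + (10/3)x + 19
check: T g = 3x^5 - (40/3)x^4 - (10/3)x^3 + 55x^2 - (20/3)x - 38
so T g − (-2)·g = -x^6 + (7/3)x^5 = f ✓


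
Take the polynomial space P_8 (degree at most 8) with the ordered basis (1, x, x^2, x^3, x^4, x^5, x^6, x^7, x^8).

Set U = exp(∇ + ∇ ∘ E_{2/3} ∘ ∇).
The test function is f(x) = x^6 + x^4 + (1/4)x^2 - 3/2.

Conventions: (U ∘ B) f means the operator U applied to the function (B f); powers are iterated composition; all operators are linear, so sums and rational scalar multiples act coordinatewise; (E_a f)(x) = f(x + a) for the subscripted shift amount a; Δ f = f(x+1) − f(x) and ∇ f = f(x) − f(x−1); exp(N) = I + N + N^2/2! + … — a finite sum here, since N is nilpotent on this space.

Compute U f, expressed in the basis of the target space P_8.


order-1 term: 6x^5 + 15x^4 - 16x^3 + 41x^2 - (395/18)x + 787/108
order-2 term: 15x^4 + 60x^3 - 9x^2 + 22x + 929/36
order-3 term: 20x^3 + 90x^2 + 34x - 4
order-4 term: 15x^2 + 60x + 26
order-5 term: 6x + 15
order-6 term: 1
the series for exp(∇ + ∇ ∘ E_{2/3} ∘ ∇) f terminates at order 6
exp(∇ + ∇ ∘ E_{2/3} ∘ ∇) f = x^6 + 6x^5 + 31x^4 + 64x^3 + (549/4)x^2 + (1801/18)x + 1879/27

g(x) = x^6 + 6x^5 + 31x^4 + 64x^3 + (549/4)x^2 + (1801/18)x + 1879/27


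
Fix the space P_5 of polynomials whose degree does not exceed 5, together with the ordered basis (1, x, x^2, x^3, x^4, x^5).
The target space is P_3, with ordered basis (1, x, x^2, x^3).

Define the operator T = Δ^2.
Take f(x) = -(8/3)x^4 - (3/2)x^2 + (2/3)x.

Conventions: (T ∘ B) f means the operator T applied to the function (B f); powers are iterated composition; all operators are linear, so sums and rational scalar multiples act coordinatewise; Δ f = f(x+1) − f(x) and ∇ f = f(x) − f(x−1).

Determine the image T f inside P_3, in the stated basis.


Δ f = -(32/3)x^3 - 16x^2 - (41/3)x - 7/2
Δ Δ f = -32x^2 - 64x - 121/3

the image equals g(x) = -32x^2 - 64x - 121/3


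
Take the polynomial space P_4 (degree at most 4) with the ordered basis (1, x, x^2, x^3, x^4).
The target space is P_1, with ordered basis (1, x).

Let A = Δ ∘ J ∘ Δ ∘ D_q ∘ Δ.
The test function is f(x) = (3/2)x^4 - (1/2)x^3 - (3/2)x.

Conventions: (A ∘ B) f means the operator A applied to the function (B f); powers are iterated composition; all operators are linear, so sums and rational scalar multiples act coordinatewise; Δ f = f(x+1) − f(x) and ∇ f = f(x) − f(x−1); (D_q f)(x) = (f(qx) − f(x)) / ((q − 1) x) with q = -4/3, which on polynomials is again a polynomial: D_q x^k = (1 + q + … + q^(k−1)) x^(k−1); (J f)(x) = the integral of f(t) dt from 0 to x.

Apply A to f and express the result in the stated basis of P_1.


the image equals g(x) = (52/3)x + 89/6

Δ f = 6x^3 + (15/2)x^2 + (9/2)x - 1/2
D_q Δ f = (26/3)x^2 - (5/2)x + 9/2
Δ (D_q ∘ Δ) f = (52/3)x + 37/6
J Δ (D_q ∘ Δ) f = (26/3)x^2 + (37/6)x
Δ (J ∘ Δ) (D_q ∘ Δ) f = (52/3)x + 89/6


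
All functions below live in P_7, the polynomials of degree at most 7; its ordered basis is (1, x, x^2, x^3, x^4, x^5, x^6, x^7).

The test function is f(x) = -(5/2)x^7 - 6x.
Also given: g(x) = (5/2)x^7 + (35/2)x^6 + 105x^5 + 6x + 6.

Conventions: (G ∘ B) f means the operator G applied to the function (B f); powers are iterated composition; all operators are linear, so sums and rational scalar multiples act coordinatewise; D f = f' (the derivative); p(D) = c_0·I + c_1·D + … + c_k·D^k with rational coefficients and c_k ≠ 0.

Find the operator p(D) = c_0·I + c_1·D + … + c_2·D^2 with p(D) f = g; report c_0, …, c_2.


c_0 = -1, c_1 = -1, c_2 = -1

D^0 f = -(5/2)x^7 - 6x
D^1 f = -(35/2)x^6 - 6
D^2 f = -105x^5
matching coefficients of g against c_0 f + c_1 Df + … from the top degree down determines the c_i
solution: c_0 = -1, c_1 = -1, c_2 = -1


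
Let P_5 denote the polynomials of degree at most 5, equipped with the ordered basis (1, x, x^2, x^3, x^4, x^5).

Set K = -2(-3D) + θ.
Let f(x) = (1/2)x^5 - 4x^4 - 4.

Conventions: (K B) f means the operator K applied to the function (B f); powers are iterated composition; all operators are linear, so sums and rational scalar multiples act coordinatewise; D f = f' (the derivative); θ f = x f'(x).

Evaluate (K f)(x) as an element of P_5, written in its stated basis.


D f = (5/2)x^4 - 16x^3
(-3D) f = -(15/2)x^4 + 48x^3
(-2(-3D)) f = 15x^4 - 96x^3
θ f = (5/2)x^5 - 16x^4
(-2(-3D) + θ) f = (5/2)x^5 - x^4 - 96x^3

g(x) = (5/2)x^5 - x^4 - 96x^3


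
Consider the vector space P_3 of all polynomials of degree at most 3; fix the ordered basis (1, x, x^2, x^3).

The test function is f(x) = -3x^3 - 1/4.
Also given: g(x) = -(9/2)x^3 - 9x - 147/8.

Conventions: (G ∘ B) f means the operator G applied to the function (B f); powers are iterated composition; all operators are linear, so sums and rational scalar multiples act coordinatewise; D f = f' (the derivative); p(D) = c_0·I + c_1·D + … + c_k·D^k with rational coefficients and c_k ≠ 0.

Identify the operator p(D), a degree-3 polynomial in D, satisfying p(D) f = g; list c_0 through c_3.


D^0 f = -3x^3 - 1/4
D^1 f = -9x^2
D^2 f = -18x
D^3 f = -18
matching coefficients of g against c_0 f + c_1 Df + … from the top degree down determines the c_i
solution: c_0 = 3/2, c_1 = 0, c_2 = 1/2, c_3 = 1

p(D) = (3/2)·I + (1/2)·D^2 + D^3, i.e. c_0 = 3/2, c_1 = 0, c_2 = 1/2, c_3 = 1


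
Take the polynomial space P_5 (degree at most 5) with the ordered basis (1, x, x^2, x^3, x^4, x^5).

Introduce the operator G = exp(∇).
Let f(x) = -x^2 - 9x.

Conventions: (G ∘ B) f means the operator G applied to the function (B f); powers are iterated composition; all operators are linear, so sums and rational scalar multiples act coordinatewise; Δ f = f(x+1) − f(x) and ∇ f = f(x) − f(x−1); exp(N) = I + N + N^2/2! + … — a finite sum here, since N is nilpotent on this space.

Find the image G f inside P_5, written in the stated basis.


order-1 term: -2x - 8
order-2 term: -1
the series for exp(∇) f terminates at order 2
exp(∇) f = -x^2 - 11x - 9

the image equals g(x) = -x^2 - 11x - 9


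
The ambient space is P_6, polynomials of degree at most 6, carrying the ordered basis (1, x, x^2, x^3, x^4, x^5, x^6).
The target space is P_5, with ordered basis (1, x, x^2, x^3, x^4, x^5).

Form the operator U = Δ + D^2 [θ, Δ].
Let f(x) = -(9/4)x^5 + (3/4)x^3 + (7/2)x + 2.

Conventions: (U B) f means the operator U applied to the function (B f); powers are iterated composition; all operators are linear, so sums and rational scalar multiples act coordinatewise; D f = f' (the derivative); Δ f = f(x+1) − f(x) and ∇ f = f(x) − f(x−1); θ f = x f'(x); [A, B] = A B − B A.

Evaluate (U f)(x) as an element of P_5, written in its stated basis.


Δ f = -(45/4)x^4 - (45/2)x^3 - (81/4)x^2 - 9x + 2
Δ f = -(45/4)x^4 - (45/2)x^3 - (81/4)x^2 - 9x + 2
θ Δ f = -45x^4 - (135/2)x^3 - (81/2)x^2 - 9x
θ f = -(45/4)x^5 + (9/4)x^3 + (7/2)x
Δ θ f = -(225/4)x^4 - (225/2)x^3 - (423/4)x^2 - (99/2)x - 11/2
[θ, Δ] f = (45/4)x^4 + 45x^3 + (261/4)x^2 + (81/2)x + 11/2
D [θ, Δ] f = 45x^3 + 135x^2 + (261/2)x + 81/2
D D [θ, Δ] f = 135x^2 + 270x + 261/2
(Δ + D^2 [θ, Δ]) f = -(45/4)x^4 - (45/2)x^3 + (459/4)x^2 + 261x + 265/2

the result is g(x) = -(45/4)x^4 - (45/2)x^3 + (459/4)x^2 + 261x + 265/2


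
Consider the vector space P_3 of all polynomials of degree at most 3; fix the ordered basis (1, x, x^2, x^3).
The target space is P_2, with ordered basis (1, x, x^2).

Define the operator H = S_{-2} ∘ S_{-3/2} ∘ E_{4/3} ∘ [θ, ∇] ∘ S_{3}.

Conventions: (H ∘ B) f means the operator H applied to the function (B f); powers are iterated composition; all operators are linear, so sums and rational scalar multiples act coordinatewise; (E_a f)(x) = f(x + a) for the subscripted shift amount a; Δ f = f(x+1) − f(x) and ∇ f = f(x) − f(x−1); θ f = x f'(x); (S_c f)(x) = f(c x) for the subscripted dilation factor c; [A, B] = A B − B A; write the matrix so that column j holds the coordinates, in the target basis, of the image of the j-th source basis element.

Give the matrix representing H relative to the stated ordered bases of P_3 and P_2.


image of 1: 0
image of x: -3
image of x^2: -54x - 6
image of x^3: -729x^2 - 162x - 9
each image's coordinates form column j of the matrix

the matrix is [[0, -3, -6, -9]; [0, 0, -54, -162]; [0, 0, 0, -729]] (rows listed top to bottom)


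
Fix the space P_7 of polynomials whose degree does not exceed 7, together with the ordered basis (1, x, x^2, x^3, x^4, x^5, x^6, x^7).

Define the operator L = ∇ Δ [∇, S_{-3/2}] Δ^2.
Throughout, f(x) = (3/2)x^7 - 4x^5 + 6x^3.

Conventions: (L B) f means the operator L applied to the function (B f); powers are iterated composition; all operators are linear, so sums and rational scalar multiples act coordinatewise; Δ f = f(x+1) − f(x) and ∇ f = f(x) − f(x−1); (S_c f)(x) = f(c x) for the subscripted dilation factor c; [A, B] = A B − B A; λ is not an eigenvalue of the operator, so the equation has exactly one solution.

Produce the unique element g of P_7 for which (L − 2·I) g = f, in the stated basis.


write g with unknown coordinates in the stated basis and equate coefficients in (L − 2·I) g = f
solving from the highest basis element down gives g = -(3/4)x^7 + 2x^5 - 3x^3 + (382725/32)x^2 - (637875/32)x + 849825/64
check: L g = (382725/16)x^2 - (637875/16)x + 849825/32
so L g − 2·g = (3/2)x^7 - 4x^5 + 6x^3 = f ✓

the result is g(x) = -(3/4)x^7 + 2x^5 - 3x^3 + (382725/32)x^2 - (637875/32)x + 849825/64


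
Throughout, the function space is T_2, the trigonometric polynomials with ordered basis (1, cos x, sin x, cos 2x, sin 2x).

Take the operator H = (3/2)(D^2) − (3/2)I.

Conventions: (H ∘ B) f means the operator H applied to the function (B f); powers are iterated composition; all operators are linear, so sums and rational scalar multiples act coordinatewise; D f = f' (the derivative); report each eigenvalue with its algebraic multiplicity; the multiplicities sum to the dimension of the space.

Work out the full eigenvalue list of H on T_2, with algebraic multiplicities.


image of 1: -3/2
image of cos x: -3cos x
image of sin x: -3sin x
image of cos 2x: -(15/2)cos 2x
image of sin 2x: -(15/2)sin 2x
the matrix is diagonal; its diagonal is (-3/2, -3, -3, -15/2, -15/2)
for a triangular matrix the eigenvalues are the diagonal entries, with algebraic multiplicity their repetition count

λ = -15/2 (multiplicity 2), λ = -3 (multiplicity 2), λ = -3/2 (multiplicity 1)


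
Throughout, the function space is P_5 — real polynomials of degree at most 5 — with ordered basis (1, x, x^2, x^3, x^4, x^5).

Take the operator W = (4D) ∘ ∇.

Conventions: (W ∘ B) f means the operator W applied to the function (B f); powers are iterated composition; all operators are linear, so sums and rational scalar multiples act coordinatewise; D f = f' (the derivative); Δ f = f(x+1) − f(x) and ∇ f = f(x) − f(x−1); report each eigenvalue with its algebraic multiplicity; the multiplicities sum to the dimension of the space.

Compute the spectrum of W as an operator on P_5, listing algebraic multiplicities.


λ = 0 (multiplicity 6)

image of 1: 0
image of x: 0
image of x^2: 8
image of x^3: 24x - 12
image of x^4: 48x^2 - 48x + 16
image of x^5: 80x^3 - 120x^2 + 80x - 20
the matrix is upper triangular; its diagonal is (0, 0, 0, 0, 0, 0)
for a triangular matrix the eigenvalues are the diagonal entries, with algebraic multiplicity their repetition count


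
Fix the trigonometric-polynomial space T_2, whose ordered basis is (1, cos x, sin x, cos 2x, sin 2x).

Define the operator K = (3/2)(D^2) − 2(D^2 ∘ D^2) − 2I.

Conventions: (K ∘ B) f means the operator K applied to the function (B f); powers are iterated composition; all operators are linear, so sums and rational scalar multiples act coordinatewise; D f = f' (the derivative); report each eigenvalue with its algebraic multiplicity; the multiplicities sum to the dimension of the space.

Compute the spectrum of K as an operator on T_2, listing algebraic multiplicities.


λ = -40 (multiplicity 2), λ = -11/2 (multiplicity 2), λ = -2 (multiplicity 1)

image of 1: -2
image of cos x: -(11/2)cos x
image of sin x: -(11/2)sin x
image of cos 2x: -40cos 2x
image of sin 2x: -40sin 2x
the matrix is diagonal; its diagonal is (-2, -11/2, -11/2, -40, -40)
for a triangular matrix the eigenvalues are the diagonal entries, with algebraic multiplicity their repetition count


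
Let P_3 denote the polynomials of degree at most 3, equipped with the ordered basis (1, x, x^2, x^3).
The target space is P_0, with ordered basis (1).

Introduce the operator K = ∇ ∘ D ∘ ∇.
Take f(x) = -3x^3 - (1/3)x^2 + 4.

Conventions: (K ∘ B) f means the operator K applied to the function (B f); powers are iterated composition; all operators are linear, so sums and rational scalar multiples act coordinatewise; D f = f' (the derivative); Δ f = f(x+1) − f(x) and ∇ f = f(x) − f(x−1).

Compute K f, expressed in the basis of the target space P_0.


the image equals g(x) = -18

∇ f = -9x^2 + (25/3)x - 8/3
D ∇ f = -18x + 25/3
∇ D ∇ f = -18


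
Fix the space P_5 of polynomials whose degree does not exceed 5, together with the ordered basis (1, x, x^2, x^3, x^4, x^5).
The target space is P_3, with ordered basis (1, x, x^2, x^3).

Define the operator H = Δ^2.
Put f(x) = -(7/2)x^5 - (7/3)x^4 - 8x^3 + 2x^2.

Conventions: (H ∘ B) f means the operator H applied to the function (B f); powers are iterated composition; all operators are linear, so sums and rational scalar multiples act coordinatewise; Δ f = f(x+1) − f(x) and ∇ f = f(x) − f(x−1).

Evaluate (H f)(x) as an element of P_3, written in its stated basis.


Δ f = -(35/2)x^4 - (133/3)x^3 - 73x^2 - (281/6)x - 71/6
Δ Δ f = -70x^3 - 238x^2 - 349x - 545/3

the image equals g(x) = -70x^3 - 238x^2 - 349x - 545/3


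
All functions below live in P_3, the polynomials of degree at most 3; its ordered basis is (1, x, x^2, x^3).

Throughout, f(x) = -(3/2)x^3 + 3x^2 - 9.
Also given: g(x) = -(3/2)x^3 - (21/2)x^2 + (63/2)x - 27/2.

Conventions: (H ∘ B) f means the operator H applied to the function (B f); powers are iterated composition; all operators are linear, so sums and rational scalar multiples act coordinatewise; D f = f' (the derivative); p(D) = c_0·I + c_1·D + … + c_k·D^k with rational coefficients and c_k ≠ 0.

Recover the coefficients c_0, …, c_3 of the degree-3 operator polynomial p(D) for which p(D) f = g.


D^0 f = -(3/2)x^3 + 3x^2 - 9
D^1 f = -(9/2)x^2 + 6x
D^2 f = -9x + 6
D^3 f = -9
matching coefficients of g against c_0 f + c_1 Df + … from the top degree down determines the c_i
solution: c_0 = 1, c_1 = 3, c_2 = -3/2, c_3 = -1/2

c_0 = 1, c_1 = 3, c_2 = -3/2, c_3 = -1/2


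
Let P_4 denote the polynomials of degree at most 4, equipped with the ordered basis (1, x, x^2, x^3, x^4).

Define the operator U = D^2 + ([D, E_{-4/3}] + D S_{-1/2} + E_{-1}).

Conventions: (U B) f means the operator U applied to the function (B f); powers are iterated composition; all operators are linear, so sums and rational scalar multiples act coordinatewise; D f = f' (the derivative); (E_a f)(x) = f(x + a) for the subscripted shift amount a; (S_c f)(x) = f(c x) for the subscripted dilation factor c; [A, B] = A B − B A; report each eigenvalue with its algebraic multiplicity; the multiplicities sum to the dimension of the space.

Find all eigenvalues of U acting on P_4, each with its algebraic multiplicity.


image of 1: 1
image of x: x - 3/2
image of x^2: x^2 - (3/2)x + 3
image of x^3: x^3 - (27/8)x^2 + 9x - 1
image of x^4: x^4 - (15/4)x^3 + 18x^2 - 4x + 1
the matrix is upper triangular; its diagonal is (1, 1, 1, 1, 1)
for a triangular matrix the eigenvalues are the diagonal entries, with algebraic multiplicity their repetition count

λ = 1 (multiplicity 5)


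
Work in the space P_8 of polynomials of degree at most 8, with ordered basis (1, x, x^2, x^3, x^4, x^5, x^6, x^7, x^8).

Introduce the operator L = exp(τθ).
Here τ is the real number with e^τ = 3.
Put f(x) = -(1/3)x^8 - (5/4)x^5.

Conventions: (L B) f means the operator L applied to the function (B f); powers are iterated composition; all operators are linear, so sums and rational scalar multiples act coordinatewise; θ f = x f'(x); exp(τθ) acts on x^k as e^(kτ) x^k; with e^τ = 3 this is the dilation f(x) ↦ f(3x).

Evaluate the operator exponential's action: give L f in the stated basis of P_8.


the result is g(x) = -2187x^8 - (1215/4)x^5

exp(τθ) x^k = e^(kτ) x^k; with e^τ = 3 this sends x^k to 3^k x^k
x^5 ↦ 243 x^5
x^8 ↦ 6561 x^8
applying this coordinatewise to f: exp(τθ) f = -2187x^8 - (1215/4)x^5


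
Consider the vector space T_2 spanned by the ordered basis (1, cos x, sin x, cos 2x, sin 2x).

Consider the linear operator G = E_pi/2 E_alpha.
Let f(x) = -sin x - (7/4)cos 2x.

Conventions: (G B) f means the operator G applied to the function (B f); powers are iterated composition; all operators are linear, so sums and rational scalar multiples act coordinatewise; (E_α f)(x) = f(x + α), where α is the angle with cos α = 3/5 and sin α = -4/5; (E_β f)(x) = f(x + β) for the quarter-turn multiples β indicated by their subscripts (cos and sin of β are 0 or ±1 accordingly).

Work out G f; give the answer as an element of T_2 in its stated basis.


the result is g(x) = -(3/5)cos x - (4/5)sin x - (49/100)cos 2x + (42/25)sin 2x

E_alpha f = (4/5)cos x - (3/5)sin x + (49/100)cos 2x - (42/25)sin 2x
E_pi/2 E_alpha f = -(3/5)cos x - (4/5)sin x - (49/100)cos 2x + (42/25)sin 2x


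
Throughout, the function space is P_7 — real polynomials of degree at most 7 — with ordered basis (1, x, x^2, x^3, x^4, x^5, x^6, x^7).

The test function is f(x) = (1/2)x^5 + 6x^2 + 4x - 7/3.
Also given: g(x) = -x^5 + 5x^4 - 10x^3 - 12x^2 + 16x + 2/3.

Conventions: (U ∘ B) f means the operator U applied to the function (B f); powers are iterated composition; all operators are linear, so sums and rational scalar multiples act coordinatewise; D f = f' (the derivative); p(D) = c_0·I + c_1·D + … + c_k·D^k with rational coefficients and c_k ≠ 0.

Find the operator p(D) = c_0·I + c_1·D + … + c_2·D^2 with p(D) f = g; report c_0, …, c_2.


D^0 f = (1/2)x^5 + 6x^2 + 4x - 7/3
D^1 f = (5/2)x^4 + 12x + 4
D^2 f = 10x^3 + 12
matching coefficients of g against c_0 f + c_1 Df + … from the top degree down determines the c_i
solution: c_0 = -2, c_1 = 2, c_2 = -1

p(D) = -2·I + 2·D − D^2, i.e. c_0 = -2, c_1 = 2, c_2 = -1


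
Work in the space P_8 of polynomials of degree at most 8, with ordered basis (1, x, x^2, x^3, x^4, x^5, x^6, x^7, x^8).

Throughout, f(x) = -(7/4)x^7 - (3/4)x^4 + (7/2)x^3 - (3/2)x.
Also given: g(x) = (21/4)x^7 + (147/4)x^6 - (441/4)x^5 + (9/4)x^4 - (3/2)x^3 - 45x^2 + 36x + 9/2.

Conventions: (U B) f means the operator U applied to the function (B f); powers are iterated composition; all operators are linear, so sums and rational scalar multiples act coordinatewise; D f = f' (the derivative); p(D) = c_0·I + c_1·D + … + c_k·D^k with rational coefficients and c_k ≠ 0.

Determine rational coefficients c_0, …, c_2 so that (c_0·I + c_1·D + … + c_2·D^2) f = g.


D^0 f = -(7/4)x^7 - (3/4)x^4 + (7/2)x^3 - (3/2)x
D^1 f = -(49/4)x^6 - 3x^3 + (21/2)x^2 - 3/2
D^2 f = -(147/2)x^5 - 9x^2 + 21x
matching coefficients of g against c_0 f + c_1 Df + … from the top degree down determines the c_i
solution: c_0 = -3, c_1 = -3, c_2 = 3/2

p(D) = -3·I − 3·D + (3/2)·D^2, i.e. c_0 = -3, c_1 = -3, c_2 = 3/2


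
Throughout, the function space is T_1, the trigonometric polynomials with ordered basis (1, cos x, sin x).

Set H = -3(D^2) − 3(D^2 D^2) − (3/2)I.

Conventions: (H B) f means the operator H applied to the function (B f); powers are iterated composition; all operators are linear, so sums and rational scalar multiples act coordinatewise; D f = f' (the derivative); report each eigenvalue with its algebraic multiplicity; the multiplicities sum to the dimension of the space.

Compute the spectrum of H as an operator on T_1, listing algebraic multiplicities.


λ = -3/2 (multiplicity 3)

image of 1: -3/2
image of cos x: -(3/2)cos x
image of sin x: -(3/2)sin x
the matrix is diagonal; its diagonal is (-3/2, -3/2, -3/2)
for a triangular matrix the eigenvalues are the diagonal entries, with algebraic multiplicity their repetition count


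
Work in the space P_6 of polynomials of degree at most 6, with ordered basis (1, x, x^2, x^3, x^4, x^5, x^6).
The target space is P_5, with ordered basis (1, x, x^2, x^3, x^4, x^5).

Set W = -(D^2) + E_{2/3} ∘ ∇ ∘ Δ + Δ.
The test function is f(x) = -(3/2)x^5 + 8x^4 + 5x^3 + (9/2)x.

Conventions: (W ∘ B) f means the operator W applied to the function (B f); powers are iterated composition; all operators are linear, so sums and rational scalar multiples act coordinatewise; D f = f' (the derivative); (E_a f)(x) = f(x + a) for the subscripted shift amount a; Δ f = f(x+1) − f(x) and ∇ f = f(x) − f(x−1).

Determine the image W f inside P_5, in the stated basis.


D f = -(15/2)x^4 + 32x^3 + 15x^2 + 9/2
D D f = -30x^3 + 96x^2 + 30x
(-(D^2)) f = 30x^3 - 96x^2 - 30x
Δ f = -(15/2)x^4 + 17x^3 + 48x^2 + (79/2)x + 16
∇ Δ f = -30x^3 + 96x^2 + 15x + 16
E_{2/3} ∇ Δ f = -30x^3 + 36x^2 + 103x + 538/9
Δ f = -(15/2)x^4 + 17x^3 + 48x^2 + (79/2)x + 16
(-(D^2) + E_{2/3} ∘ ∇ ∘ Δ + Δ) f = -(15/2)x^4 + 17x^3 - 12x^2 + (225/2)x + 682/9

the image equals g(x) = -(15/2)x^4 + 17x^3 - 12x^2 + (225/2)x + 682/9


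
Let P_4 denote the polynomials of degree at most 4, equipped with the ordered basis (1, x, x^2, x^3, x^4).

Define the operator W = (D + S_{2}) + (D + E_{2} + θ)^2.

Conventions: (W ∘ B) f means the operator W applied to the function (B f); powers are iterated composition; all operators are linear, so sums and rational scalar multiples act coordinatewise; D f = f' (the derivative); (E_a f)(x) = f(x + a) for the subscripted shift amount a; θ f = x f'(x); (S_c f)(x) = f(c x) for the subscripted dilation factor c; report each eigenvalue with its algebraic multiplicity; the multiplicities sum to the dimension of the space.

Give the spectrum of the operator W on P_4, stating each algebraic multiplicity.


image of 1: 2
image of x: 6x + 10
image of x^2: 13x^2 + 32x + 34
image of x^3: 24x^3 + 66x^2 + 126x + 112
image of x^4: 41x^4 + 112x^3 + 300x^2 + 512x + 384
the matrix is upper triangular; its diagonal is (2, 6, 13, 24, 41)
for a triangular matrix the eigenvalues are the diagonal entries, with algebraic multiplicity their repetition count

λ = 2 (multiplicity 1), λ = 6 (multiplicity 1), λ = 13 (multiplicity 1), λ = 24 (multiplicity 1), λ = 41 (multiplicity 1)


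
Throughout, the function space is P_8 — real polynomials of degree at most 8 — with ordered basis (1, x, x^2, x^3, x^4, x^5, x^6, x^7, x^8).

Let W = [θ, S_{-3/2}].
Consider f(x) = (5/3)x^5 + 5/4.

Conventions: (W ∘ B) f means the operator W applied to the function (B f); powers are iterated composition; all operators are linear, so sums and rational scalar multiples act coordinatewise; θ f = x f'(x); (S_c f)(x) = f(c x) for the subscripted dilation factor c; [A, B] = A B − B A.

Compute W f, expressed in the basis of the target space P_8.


the image equals g(x) = 0

S_{-3/2} f = -(405/32)x^5 + 5/4
θ S_{-3/2} f = -(2025/32)x^5
θ f = (25/3)x^5
S_{-3/2} θ f = -(2025/32)x^5
[θ, S_{-3/2}] f = 0


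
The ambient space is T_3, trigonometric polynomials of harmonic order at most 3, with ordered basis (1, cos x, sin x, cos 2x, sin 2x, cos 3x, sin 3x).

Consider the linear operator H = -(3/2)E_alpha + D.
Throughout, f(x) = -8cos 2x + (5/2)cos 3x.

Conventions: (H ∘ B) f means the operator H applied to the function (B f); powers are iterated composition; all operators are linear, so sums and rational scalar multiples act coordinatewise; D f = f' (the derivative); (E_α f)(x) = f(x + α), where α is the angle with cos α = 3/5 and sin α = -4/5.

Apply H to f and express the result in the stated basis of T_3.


E_alpha f = (56/25)cos 2x - (192/25)sin 2x - (117/50)cos 3x + (22/25)sin 3x
(-(3/2)E_alpha) f = -(84/25)cos 2x + (288/25)sin 2x + (351/100)cos 3x - (33/25)sin 3x
D f = 16sin 2x - (15/2)sin 3x
(-(3/2)E_alpha + D) f = -(84/25)cos 2x + (688/25)sin 2x + (351/100)cos 3x - (441/50)sin 3x

g(x) = -(84/25)cos 2x + (688/25)sin 2x + (351/100)cos 3x - (441/50)sin 3x
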